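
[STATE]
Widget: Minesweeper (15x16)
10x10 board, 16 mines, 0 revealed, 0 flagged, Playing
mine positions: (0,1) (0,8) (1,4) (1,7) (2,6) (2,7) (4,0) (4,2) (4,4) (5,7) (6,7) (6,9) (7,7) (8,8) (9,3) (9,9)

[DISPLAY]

■■■■■■■■■■     
■■■■■■■■■■     
■■■■■■■■■■     
■■■■■■■■■■     
■■■■■■■■■■     
■■■■■■■■■■     
■■■■■■■■■■     
■■■■■■■■■■     
■■■■■■■■■■     
■■■■■■■■■■     
               
               
               
               
               
               


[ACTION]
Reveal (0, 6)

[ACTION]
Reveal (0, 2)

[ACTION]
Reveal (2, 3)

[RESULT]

■■1■■■1■■■     
■■■■■■■■■■     
■■■1■■■■■■     
■■■■■■■■■■     
■■■■■■■■■■     
■■■■■■■■■■     
■■■■■■■■■■     
■■■■■■■■■■     
■■■■■■■■■■     
■■■■■■■■■■     
               
               
               
               
               
               


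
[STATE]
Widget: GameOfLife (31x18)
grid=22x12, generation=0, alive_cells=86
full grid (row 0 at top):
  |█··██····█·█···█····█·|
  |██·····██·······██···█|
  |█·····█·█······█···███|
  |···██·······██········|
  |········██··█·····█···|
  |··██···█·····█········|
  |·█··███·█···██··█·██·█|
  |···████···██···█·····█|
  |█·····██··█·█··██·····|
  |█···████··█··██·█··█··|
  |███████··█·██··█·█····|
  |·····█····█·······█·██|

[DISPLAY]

Gen: 0                         
█··██····█·█···█····█·         
██·····██·······██···█         
█·····█·█······█···███         
···██·······██········         
········██··█·····█···         
··██···█·····█········         
·█··███·█···██··█·██·█         
···████···██···█·····█         
█·····██··█·█··██·····         
█···████··█··██·█··█··         
███████··█·██··█·█····         
·····█····█·······█·██         
                               
                               
                               
                               
                               


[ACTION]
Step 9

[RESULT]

Gen: 9                         
··················█···         
················██·██·         
·········█·█····██··█·         
·········█·█····██····         
········█········█·██·         
···███··██·█··········         
···███···█·█··········         
··███····█·█··········         
·········██···········         
········█·█···········         
·······██·············         
·······█··············         
                               
                               
                               
                               
                               


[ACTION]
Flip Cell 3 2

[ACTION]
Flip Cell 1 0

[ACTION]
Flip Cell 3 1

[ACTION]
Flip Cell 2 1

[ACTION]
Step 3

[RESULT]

Gen: 12                        
················████··         
·█··············█···█·         
█·················█···         
█·······█·······█···█·         
·███···█··█········█··         
··███···████·····█····         
···█·······██·········         
···········█··········         
·········█·█··········         
······················         
······················         
······················         
                               
                               
                               
                               
                               


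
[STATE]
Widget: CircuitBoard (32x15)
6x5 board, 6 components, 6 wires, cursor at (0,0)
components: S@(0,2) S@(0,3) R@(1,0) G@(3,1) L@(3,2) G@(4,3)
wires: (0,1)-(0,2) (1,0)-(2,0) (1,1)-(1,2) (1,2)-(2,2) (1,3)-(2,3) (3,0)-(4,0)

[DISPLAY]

   0 1 2 3 4 5                  
0  [.]  · ─ S   S               
                                
1   R   · ─ ·   ·               
    │       │   │               
2   ·       ·   ·               
                                
3   ·   G   L                   
    │                           
4   ·           G               
Cursor: (0,0)                   
                                
                                
                                
                                


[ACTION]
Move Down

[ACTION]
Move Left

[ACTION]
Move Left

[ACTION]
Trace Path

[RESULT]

   0 1 2 3 4 5                  
0       · ─ S   S               
                                
1  [R]  · ─ ·   ·               
    │       │   │               
2   ·       ·   ·               
                                
3   ·   G   L                   
    │                           
4   ·           G               
Cursor: (1,0)  Trace: R (1 nodes
                                
                                
                                
                                


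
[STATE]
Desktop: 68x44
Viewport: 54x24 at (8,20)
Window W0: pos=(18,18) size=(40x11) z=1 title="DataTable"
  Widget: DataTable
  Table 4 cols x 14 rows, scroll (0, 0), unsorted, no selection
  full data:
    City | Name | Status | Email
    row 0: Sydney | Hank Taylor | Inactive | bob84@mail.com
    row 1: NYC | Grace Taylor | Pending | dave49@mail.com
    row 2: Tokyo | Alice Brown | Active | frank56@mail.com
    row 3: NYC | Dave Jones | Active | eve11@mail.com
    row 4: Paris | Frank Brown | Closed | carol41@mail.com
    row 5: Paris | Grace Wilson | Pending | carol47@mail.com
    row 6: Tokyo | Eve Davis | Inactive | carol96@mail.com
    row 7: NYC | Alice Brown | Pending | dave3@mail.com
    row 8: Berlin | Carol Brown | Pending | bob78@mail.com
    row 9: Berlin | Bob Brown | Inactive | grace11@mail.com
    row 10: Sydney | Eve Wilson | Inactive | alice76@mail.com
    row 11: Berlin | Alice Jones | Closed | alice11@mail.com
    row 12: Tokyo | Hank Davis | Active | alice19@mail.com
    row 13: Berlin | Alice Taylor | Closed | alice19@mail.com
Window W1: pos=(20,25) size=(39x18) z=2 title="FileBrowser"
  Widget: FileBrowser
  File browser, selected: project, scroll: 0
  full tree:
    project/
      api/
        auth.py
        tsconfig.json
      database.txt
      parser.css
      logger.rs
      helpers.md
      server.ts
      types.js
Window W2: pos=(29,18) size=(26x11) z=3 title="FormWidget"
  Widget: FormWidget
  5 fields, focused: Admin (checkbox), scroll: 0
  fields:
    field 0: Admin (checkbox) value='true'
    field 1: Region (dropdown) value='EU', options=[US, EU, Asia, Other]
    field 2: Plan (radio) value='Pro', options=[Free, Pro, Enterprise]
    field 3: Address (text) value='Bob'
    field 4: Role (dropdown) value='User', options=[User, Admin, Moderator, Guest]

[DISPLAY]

          ┠──────────┠────────────────────────┨──┨    
          ┃City  │Nam┃> Admin:      [x]       ┃  ┃    
          ┃──────┼───┃  Region:     [EU     ▼]┃──┃    
          ┃Sydney│Han┃  Plan:       ( ) Free  ┃ai┃    
          ┃NYC   │Gra┃  Address:    [Bob     ]┃ma┃    
          ┃T┏━━━━━━━━┃  Role:       [User   ▼]┃━━━┓   
          ┃N┃ FileBro┃                        ┃   ┃   
          ┃P┠────────┃                        ┃───┨   
          ┗━┃> [-] pr┗━━━━━━━━━━━━━━━━━━━━━━━━┛   ┃   
            ┃    [+] api/                         ┃   
            ┃    database.txt                     ┃   
            ┃    parser.css                       ┃   
            ┃    logger.rs                        ┃   
            ┃    helpers.md                       ┃   
            ┃    server.ts                        ┃   
            ┃    types.js                         ┃   
            ┃                                     ┃   
            ┃                                     ┃   
            ┃                                     ┃   
            ┃                                     ┃   
            ┃                                     ┃   
            ┃                                     ┃   
            ┗━━━━━━━━━━━━━━━━━━━━━━━━━━━━━━━━━━━━━┛   
                                                      


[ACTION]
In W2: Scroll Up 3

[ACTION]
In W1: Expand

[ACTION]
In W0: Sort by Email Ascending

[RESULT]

          ┠──────────┠────────────────────────┨──┨    
          ┃City  │Nam┃> Admin:      [x]       ┃  ┃    
          ┃──────┼───┃  Region:     [EU     ▼]┃──┃    
          ┃Berlin│Ali┃  Plan:       ( ) Free  ┃@m┃    
          ┃Tokyo │Han┃  Address:    [Bob     ]┃@m┃    
          ┃B┏━━━━━━━━┃  Role:       [User   ▼]┃━━━┓   
          ┃S┃ FileBro┃                        ┃   ┃   
          ┃B┠────────┃                        ┃───┨   
          ┗━┃> [-] pr┗━━━━━━━━━━━━━━━━━━━━━━━━┛   ┃   
            ┃    [+] api/                         ┃   
            ┃    database.txt                     ┃   
            ┃    parser.css                       ┃   
            ┃    logger.rs                        ┃   
            ┃    helpers.md                       ┃   
            ┃    server.ts                        ┃   
            ┃    types.js                         ┃   
            ┃                                     ┃   
            ┃                                     ┃   
            ┃                                     ┃   
            ┃                                     ┃   
            ┃                                     ┃   
            ┃                                     ┃   
            ┗━━━━━━━━━━━━━━━━━━━━━━━━━━━━━━━━━━━━━┛   
                                                      


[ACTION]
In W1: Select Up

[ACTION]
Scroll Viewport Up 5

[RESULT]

                                                      
                                                      
                                                      
          ┏━━━━━━━━━━┏━━━━━━━━━━━━━━━━━━━━━━━━┓━━┓    
          ┃ DataTable┃ FormWidget             ┃  ┃    
          ┠──────────┠────────────────────────┨──┨    
          ┃City  │Nam┃> Admin:      [x]       ┃  ┃    
          ┃──────┼───┃  Region:     [EU     ▼]┃──┃    
          ┃Berlin│Ali┃  Plan:       ( ) Free  ┃@m┃    
          ┃Tokyo │Han┃  Address:    [Bob     ]┃@m┃    
          ┃B┏━━━━━━━━┃  Role:       [User   ▼]┃━━━┓   
          ┃S┃ FileBro┃                        ┃   ┃   
          ┃B┠────────┃                        ┃───┨   
          ┗━┃> [-] pr┗━━━━━━━━━━━━━━━━━━━━━━━━┛   ┃   
            ┃    [+] api/                         ┃   
            ┃    database.txt                     ┃   
            ┃    parser.css                       ┃   
            ┃    logger.rs                        ┃   
            ┃    helpers.md                       ┃   
            ┃    server.ts                        ┃   
            ┃    types.js                         ┃   
            ┃                                     ┃   
            ┃                                     ┃   
            ┃                                     ┃   


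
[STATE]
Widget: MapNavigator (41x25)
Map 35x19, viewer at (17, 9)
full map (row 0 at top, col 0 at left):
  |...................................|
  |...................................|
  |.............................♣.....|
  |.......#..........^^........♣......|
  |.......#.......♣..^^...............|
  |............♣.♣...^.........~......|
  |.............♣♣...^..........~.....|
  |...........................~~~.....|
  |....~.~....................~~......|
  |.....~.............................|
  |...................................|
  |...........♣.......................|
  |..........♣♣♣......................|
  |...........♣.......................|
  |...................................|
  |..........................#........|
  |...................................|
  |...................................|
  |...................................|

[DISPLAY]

                                         
                                         
                                         
   ...................................   
   ...................................   
   .............................♣.....   
   .......#..........^^........♣......   
   .......#.......♣..^^...............   
   ............♣.♣...^.........~......   
   .............♣♣...^..........~.....   
   ...........................~~~.....   
   ....~.~....................~~......   
   .....~...........@.................   
   ...................................   
   ...........♣.......................   
   ..........♣♣♣......................   
   ...........♣.......................   
   ...................................   
   ..........................#........   
   ...................................   
   ...................................   
   ...................................   
                                         
                                         
                                         


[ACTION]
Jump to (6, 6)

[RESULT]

                                         
                                         
                                         
                                         
                                         
                                         
              ...........................
              ...........................
              ...........................
              .......#..........^^.......
              .......#.......♣..^^.......
              ............♣.♣...^........
              ......@......♣♣...^........
              ...........................
              ....~.~....................
              .....~.....................
              ...........................
              ...........♣...............
              ..........♣♣♣..............
              ...........♣...............
              ...........................
              ..........................#
              ...........................
              ...........................
              ...........................


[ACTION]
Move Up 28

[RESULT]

                                         
                                         
                                         
                                         
                                         
                                         
                                         
                                         
                                         
                                         
                                         
                                         
              ......@....................
              ...........................
              ...........................
              .......#..........^^.......
              .......#.......♣..^^.......
              ............♣.♣...^........
              .............♣♣...^........
              ...........................
              ....~.~....................
              .....~.....................
              ...........................
              ...........♣...............
              ..........♣♣♣..............


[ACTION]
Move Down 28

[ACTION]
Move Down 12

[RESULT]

              .............♣♣...^........
              ...........................
              ....~.~....................
              .....~.....................
              ...........................
              ...........♣...............
              ..........♣♣♣..............
              ...........♣...............
              ...........................
              ..........................#
              ...........................
              ...........................
              ......@....................
                                         
                                         
                                         
                                         
                                         
                                         
                                         
                                         
                                         
                                         
                                         
                                         


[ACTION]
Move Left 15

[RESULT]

                    .............♣♣...^..
                    .....................
                    ....~.~..............
                    .....~...............
                    .....................
                    ...........♣.........
                    ..........♣♣♣........
                    ...........♣.........
                    .....................
                    .....................
                    .....................
                    .....................
                    @....................
                                         
                                         
                                         
                                         
                                         
                                         
                                         
                                         
                                         
                                         
                                         
                                         


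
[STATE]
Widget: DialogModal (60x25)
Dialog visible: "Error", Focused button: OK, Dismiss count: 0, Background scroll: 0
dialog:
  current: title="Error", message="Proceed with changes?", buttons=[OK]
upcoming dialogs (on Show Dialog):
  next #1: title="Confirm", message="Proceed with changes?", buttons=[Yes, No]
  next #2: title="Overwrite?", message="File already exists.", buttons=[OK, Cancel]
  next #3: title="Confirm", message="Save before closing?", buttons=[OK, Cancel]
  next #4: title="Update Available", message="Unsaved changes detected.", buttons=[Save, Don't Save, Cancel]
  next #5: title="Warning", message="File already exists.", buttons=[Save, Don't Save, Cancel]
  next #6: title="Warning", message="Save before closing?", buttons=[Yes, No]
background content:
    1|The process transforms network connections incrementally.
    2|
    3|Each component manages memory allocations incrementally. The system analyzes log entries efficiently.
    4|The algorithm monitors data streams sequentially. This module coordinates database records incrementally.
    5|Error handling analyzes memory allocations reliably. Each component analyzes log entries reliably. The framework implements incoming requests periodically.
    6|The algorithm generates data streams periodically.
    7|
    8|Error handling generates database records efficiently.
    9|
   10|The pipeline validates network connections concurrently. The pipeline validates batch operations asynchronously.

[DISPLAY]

The process transforms network connections incrementally.   
                                                            
Each component manages memory allocations incrementally. The
The algorithm monitors data streams sequentially. This modul
Error handling analyzes memory allocations reliably. Each co
The algorithm generates data streams periodically.          
                                                            
Error handling generates database records efficiently.      
                                                            
The pipeline validates network connections concurrently. The
                 ┌───────────────────────┐                  
                 │         Error         │                  
                 │ Proceed with changes? │                  
                 │          [OK]         │                  
                 └───────────────────────┘                  
                                                            
                                                            
                                                            
                                                            
                                                            
                                                            
                                                            
                                                            
                                                            
                                                            


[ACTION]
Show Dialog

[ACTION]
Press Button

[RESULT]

The process transforms network connections incrementally.   
                                                            
Each component manages memory allocations incrementally. The
The algorithm monitors data streams sequentially. This modul
Error handling analyzes memory allocations reliably. Each co
The algorithm generates data streams periodically.          
                                                            
Error handling generates database records efficiently.      
                                                            
The pipeline validates network connections concurrently. The
                                                            
                                                            
                                                            
                                                            
                                                            
                                                            
                                                            
                                                            
                                                            
                                                            
                                                            
                                                            
                                                            
                                                            
                                                            


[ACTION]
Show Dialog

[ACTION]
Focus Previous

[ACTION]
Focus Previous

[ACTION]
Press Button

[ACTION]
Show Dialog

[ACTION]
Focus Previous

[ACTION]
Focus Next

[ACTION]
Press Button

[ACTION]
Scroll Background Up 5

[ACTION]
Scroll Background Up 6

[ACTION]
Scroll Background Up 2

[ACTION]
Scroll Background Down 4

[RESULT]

Error handling analyzes memory allocations reliably. Each co
The algorithm generates data streams periodically.          
                                                            
Error handling generates database records efficiently.      
                                                            
The pipeline validates network connections concurrently. The
                                                            
                                                            
                                                            
                                                            
                                                            
                                                            
                                                            
                                                            
                                                            
                                                            
                                                            
                                                            
                                                            
                                                            
                                                            
                                                            
                                                            
                                                            
                                                            


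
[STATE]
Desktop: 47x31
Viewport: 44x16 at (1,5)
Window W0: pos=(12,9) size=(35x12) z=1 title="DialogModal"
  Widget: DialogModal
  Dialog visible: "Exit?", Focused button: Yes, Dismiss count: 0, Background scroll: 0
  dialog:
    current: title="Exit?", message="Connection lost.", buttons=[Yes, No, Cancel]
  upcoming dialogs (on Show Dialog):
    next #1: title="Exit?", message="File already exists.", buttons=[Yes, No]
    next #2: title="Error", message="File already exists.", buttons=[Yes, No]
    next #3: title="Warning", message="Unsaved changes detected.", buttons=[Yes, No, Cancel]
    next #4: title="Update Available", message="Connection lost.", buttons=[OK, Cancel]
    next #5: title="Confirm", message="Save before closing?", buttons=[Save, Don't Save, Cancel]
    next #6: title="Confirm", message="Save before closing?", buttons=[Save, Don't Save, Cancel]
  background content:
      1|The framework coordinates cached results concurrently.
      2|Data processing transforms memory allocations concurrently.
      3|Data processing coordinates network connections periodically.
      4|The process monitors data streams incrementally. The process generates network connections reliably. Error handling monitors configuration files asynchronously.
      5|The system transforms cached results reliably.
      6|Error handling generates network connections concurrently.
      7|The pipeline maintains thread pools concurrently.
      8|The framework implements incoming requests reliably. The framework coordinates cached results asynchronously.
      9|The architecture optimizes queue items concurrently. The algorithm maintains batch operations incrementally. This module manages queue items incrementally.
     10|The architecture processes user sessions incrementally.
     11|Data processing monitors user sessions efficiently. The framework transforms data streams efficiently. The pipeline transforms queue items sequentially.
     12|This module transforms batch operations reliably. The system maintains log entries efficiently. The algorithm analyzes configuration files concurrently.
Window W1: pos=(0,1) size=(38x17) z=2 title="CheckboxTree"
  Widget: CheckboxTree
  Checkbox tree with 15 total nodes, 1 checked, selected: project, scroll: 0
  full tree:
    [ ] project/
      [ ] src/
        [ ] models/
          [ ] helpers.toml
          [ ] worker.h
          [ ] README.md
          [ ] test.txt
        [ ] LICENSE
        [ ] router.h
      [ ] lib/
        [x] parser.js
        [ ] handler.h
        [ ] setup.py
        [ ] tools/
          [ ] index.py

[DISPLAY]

   [ ] src/                         ┃       
     [ ] models/                    ┃       
       [ ] helpers.toml             ┃       
       [ ] worker.h                 ┃       
       [ ] README.md                ┃━━━━━━━
       [ ] test.txt                 ┃       
     [ ] LICENSE                    ┃───────
     [ ] router.h                   ┃ cached
   [-] lib/                         ┃──┐emor
     [x] parser.js                  ┃  │netw
     [ ] handler.h                  ┃  │ream
     [ ] setup.py                   ┃  │ res
━━━━━━━━━━━━━━━━━━━━━━━━━━━━━━━━━━━━┛──┘work
           ┃The pipeline maintains thread po
           ┃The framework implements incomin
           ┗━━━━━━━━━━━━━━━━━━━━━━━━━━━━━━━━


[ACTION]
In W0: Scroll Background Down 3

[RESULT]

   [ ] src/                         ┃       
     [ ] models/                    ┃       
       [ ] helpers.toml             ┃       
       [ ] worker.h                 ┃       
       [ ] README.md                ┃━━━━━━━
       [ ] test.txt                 ┃       
     [ ] LICENSE                    ┃───────
     [ ] router.h                   ┃ stream
   [-] lib/                         ┃──┐ res
     [x] parser.js                  ┃  │work
     [ ] handler.h                  ┃  │d po
     [ ] setup.py                   ┃  │omin
━━━━━━━━━━━━━━━━━━━━━━━━━━━━━━━━━━━━┛──┘ueue
           ┃The architecture processes user 
           ┃Data processing monitors user se
           ┗━━━━━━━━━━━━━━━━━━━━━━━━━━━━━━━━


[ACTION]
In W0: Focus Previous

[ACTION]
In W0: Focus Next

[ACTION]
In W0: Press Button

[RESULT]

   [ ] src/                         ┃       
     [ ] models/                    ┃       
       [ ] helpers.toml             ┃       
       [ ] worker.h                 ┃       
       [ ] README.md                ┃━━━━━━━
       [ ] test.txt                 ┃       
     [ ] LICENSE                    ┃───────
     [ ] router.h                   ┃ stream
   [-] lib/                         ┃hed res
     [x] parser.js                  ┃network
     [ ] handler.h                  ┃read po
     [ ] setup.py                   ┃incomin
━━━━━━━━━━━━━━━━━━━━━━━━━━━━━━━━━━━━┛s queue
           ┃The architecture processes user 
           ┃Data processing monitors user se
           ┗━━━━━━━━━━━━━━━━━━━━━━━━━━━━━━━━


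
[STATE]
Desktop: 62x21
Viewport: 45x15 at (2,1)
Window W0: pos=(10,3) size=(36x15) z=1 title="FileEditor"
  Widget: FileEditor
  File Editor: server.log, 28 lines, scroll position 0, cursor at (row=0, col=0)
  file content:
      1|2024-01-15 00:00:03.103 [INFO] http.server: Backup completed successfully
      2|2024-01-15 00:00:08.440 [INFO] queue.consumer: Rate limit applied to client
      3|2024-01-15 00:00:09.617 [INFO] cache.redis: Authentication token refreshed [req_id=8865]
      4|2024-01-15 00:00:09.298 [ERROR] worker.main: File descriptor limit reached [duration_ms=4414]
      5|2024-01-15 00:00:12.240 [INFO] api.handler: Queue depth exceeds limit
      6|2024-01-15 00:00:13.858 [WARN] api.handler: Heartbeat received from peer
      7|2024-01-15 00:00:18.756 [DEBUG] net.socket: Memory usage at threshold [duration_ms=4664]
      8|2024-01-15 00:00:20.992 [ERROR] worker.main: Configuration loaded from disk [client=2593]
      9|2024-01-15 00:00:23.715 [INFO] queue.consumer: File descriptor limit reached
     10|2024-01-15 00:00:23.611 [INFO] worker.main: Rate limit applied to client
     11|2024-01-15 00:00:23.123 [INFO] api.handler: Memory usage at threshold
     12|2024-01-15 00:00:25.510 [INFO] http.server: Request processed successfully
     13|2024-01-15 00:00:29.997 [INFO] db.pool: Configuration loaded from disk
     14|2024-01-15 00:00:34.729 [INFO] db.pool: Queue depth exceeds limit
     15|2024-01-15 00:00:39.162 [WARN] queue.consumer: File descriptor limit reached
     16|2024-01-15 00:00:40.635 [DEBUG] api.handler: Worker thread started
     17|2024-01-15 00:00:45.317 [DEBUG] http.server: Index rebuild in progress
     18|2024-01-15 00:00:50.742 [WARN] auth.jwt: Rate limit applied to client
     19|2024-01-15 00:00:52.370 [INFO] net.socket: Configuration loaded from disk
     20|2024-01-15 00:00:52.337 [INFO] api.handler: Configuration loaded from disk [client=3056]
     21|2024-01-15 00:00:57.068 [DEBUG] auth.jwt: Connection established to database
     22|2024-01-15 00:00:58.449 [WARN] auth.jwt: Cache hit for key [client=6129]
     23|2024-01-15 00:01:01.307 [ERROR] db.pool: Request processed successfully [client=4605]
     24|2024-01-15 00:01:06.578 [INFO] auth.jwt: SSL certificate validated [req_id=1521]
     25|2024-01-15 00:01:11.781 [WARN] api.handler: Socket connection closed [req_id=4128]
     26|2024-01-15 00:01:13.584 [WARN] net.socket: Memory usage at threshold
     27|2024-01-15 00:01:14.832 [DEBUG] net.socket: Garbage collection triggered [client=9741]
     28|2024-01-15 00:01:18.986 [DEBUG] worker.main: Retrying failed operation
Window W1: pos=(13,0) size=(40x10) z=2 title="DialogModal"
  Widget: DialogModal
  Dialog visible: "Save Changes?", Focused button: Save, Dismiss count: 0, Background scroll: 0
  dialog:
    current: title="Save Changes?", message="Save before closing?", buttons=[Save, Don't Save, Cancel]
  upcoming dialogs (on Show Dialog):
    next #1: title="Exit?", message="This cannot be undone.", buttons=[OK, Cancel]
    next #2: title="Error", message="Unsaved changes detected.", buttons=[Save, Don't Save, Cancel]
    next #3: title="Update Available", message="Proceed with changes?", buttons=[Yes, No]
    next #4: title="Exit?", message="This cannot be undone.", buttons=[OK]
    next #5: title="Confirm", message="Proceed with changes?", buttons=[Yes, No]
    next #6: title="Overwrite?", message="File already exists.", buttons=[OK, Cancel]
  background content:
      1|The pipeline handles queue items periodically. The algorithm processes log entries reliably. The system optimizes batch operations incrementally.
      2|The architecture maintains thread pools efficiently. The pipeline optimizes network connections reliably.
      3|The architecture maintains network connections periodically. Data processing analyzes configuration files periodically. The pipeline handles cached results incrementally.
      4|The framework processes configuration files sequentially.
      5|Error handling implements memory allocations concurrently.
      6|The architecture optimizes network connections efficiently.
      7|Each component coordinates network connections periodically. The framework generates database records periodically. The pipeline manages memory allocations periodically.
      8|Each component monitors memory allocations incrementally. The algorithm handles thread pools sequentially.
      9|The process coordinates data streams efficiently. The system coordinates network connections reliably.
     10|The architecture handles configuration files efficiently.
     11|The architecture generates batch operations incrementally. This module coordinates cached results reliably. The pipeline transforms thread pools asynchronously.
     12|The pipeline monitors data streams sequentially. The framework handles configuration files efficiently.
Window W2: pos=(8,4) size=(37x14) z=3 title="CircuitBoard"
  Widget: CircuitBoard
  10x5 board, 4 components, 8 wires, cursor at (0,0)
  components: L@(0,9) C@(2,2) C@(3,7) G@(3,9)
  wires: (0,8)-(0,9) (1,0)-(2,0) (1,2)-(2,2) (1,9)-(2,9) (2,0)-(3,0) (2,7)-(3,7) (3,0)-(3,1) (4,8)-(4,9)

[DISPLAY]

           ┃ DialogModal                     
           ┠─────────────────────────────────
        ┏━━┃The┌─────────────────────────────
      ┏━━━━━━━━━━━━━━━━━━━━━━━━━━━━━━━━━━━┓  
      ┃ CircuitBoard                      ┃  
      ┠───────────────────────────────────┨l 
      ┃   0 1 2 3 4 5 6 7 8 9             ┃──
      ┃0  [.]                             ┃or
      ┃                                   ┃━━
      ┃1   ·       ·                      ┃┃ 
      ┃    │       │                      ┃┃ 
      ┃2   ·       C                   ·  ┃┃ 
      ┃    │                           │  ┃┃ 
      ┃3   · ─ ·                       C  ┃┃ 
      ┃                                   ┃┃ 


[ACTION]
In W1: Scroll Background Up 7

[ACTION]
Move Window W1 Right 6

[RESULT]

                 ┃ DialogModal               
                 ┠───────────────────────────
        ┏━━━━━━━━┃The┌───────────────────────
      ┏━━━━━━━━━━━━━━━━━━━━━━━━━━━━━━━━━━━┓  
      ┃ CircuitBoard                      ┃in
      ┠───────────────────────────────────┨ C
      ┃   0 1 2 3 4 5 6 7 8 9             ┃──
      ┃0  [.]                             ┃s 
      ┃                                   ┃━━
      ┃1   ·       ·                      ┃┃ 
      ┃    │       │                      ┃┃ 
      ┃2   ·       C                   ·  ┃┃ 
      ┃    │                           │  ┃┃ 
      ┃3   · ─ ·                       C  ┃┃ 
      ┃                                   ┃┃ 


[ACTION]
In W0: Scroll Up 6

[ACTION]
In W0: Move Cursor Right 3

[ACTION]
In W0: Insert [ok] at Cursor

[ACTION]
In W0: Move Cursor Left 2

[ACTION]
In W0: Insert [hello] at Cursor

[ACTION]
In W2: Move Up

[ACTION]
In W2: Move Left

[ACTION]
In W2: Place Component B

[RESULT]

                 ┃ DialogModal               
                 ┠───────────────────────────
        ┏━━━━━━━━┃The┌───────────────────────
      ┏━━━━━━━━━━━━━━━━━━━━━━━━━━━━━━━━━━━┓  
      ┃ CircuitBoard                      ┃in
      ┠───────────────────────────────────┨ C
      ┃   0 1 2 3 4 5 6 7 8 9             ┃──
      ┃0  [B]                             ┃s 
      ┃                                   ┃━━
      ┃1   ·       ·                      ┃┃ 
      ┃    │       │                      ┃┃ 
      ┃2   ·       C                   ·  ┃┃ 
      ┃    │                           │  ┃┃ 
      ┃3   · ─ ·                       C  ┃┃ 
      ┃                                   ┃┃ 


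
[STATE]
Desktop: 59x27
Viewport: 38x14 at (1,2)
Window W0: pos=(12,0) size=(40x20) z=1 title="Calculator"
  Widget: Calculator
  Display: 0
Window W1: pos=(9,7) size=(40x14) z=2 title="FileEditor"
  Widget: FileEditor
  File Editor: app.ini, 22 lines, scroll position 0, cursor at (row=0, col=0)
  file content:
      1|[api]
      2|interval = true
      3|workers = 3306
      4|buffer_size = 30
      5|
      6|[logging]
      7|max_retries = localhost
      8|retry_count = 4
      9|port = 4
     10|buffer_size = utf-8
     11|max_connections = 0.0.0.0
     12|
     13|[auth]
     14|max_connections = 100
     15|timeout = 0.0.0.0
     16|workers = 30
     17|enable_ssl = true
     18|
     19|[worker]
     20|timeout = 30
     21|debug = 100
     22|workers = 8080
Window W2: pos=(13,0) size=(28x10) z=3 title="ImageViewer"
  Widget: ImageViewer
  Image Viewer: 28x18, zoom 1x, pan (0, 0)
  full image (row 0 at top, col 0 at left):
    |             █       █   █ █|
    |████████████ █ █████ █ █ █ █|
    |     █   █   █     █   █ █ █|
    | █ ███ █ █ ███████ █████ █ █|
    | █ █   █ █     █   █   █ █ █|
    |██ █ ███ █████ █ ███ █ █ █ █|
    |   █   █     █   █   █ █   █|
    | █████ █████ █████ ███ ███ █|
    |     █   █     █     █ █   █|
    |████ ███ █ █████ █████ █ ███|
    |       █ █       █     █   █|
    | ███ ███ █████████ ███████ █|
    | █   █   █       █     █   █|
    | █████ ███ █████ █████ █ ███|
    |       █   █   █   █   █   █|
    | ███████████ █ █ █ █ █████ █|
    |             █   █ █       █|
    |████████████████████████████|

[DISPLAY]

           ┠┠─────────────────────────
           ┃┃             █       █   
           ┃┃████████████ █ █████ █ █ 
           ┃┃     █   █   █     █   █ 
           ┃┃ █ ███ █ █ ███████ █████ 
        ┏━━━┃ █ █   █ █     █   █   █ 
        ┃ Fi┃██ █ ███ █████ █ ███ █ █ 
        ┠───┗━━━━━━━━━━━━━━━━━━━━━━━━━
        ┃█api]                        
        ┃interval = true              
        ┃workers = 3306               
        ┃buffer_size = 30             
        ┃                             
        ┃[logging]                    


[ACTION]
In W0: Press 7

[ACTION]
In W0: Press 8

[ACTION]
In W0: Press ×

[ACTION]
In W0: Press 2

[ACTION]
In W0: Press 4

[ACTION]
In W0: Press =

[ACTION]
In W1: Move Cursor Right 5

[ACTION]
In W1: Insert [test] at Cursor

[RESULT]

           ┠┠─────────────────────────
           ┃┃             █       █   
           ┃┃████████████ █ █████ █ █ 
           ┃┃     █   █   █     █   █ 
           ┃┃ █ ███ █ █ ███████ █████ 
        ┏━━━┃ █ █   █ █     █   █   █ 
        ┃ Fi┃██ █ ███ █████ █ ███ █ █ 
        ┠───┗━━━━━━━━━━━━━━━━━━━━━━━━━
        ┃[api]test█                   
        ┃interval = true              
        ┃workers = 3306               
        ┃buffer_size = 30             
        ┃                             
        ┃[logging]                    
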